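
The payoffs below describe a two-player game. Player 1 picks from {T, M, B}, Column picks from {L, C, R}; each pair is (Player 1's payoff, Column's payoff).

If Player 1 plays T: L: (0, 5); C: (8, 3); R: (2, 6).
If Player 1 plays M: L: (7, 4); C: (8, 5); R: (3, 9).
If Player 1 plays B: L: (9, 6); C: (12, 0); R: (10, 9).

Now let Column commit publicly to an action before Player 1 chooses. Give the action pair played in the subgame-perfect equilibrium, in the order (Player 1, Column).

Player 1 best-responds to each possible Column move:
- L: Player 1 compares 0, 7, 9 and picks B; Column would get 6.
- C: Player 1 compares 8, 8, 12 and picks B; Column would get 0.
- R: Player 1 compares 2, 3, 10 and picks B; Column would get 9.
Among 6, 0, 9, the best is 9 at R. Subgame-perfect outcome: (B, R) with payoffs (10, 9).

(B, R)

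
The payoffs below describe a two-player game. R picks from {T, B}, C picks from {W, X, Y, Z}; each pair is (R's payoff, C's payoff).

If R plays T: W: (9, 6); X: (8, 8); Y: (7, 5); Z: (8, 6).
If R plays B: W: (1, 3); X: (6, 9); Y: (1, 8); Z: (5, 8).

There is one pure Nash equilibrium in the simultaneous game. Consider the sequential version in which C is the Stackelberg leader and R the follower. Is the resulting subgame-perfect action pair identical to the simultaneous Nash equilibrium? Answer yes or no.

yes

Solve by backward induction (C leads).
- W → R plays T (best of 9, 1); C gets 6.
- X → R plays T (best of 8, 6); C gets 8.
- Y → R plays T (best of 7, 1); C gets 5.
- Z → R plays T (best of 8, 5); C gets 6.
C's induced payoffs are 6, 8, 5, 6, so C commits to X. Subgame-perfect outcome: (T, X) with payoffs (8, 8).
For the simultaneous game, intersect best replies.
R's best replies: W→T; X→T; Y→T; Z→T.
C's best replies: T→X; B→X.
Only (T, X) has each player best-responding; Nash payoffs (8, 8).
Sequential outcome (T, X) coincides with the Nash profile (T, X).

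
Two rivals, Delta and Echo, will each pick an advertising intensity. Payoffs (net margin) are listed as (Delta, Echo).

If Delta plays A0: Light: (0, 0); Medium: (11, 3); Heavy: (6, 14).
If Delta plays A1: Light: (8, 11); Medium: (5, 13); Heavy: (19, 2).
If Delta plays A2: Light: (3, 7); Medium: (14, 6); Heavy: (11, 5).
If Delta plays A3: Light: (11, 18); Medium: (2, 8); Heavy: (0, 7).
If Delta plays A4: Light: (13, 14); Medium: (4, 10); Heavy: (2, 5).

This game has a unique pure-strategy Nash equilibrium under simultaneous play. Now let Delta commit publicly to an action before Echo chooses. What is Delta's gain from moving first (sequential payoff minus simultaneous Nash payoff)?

0

Backward induction with Delta moving first.
- A0 → Echo plays Heavy (best of 0, 3, 14); Delta gets 6.
- A1 → Echo plays Medium (best of 11, 13, 2); Delta gets 5.
- A2 → Echo plays Light (best of 7, 6, 5); Delta gets 3.
- A3 → Echo plays Light (best of 18, 8, 7); Delta gets 11.
- A4 → Echo plays Light (best of 14, 10, 5); Delta gets 13.
Delta's induced payoffs are 6, 5, 3, 11, 13, so Delta commits to A4. Subgame-perfect outcome: (A4, Light) with payoffs (13, 14).
Now find the simultaneous Nash equilibrium.
Delta's best replies: Light→A4; Medium→A2; Heavy→A1.
Echo's best replies: A0→Heavy; A1→Medium; A2→Light; A3→Light; A4→Light.
The unique mutual best reply is (A4, Light), giving (13, 14).
Delta's commitment gain: 13 − 13 = 0.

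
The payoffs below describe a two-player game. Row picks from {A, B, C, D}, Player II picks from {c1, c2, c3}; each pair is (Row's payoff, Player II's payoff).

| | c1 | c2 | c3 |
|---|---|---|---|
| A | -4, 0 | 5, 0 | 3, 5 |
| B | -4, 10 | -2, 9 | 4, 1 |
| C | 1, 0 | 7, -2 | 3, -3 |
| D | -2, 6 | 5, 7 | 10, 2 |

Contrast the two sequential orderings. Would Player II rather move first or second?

second

If Row leads: Player II's best replies are A→c3, B→c1, C→c1, D→c2; Row's induced payoffs 3, -4, 1, 5; outcome (D, c2), payoffs (5, 7).
If Player II leads: Row's best replies are c1→C, c2→C, c3→D; Player II's induced payoffs 0, -2, 2; outcome (D, c3), payoffs (10, 2).
Player II gets 2 moving first and 7 moving second, so Player II prefers to move second.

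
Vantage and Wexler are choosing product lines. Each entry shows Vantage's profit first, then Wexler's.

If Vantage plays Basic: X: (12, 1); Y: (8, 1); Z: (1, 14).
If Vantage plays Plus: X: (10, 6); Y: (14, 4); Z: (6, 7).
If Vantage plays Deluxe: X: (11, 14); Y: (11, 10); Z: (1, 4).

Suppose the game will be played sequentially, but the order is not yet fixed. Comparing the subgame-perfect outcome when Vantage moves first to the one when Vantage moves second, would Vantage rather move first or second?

If Vantage leads: Wexler's best replies are Basic→Z, Plus→Z, Deluxe→X; Vantage's induced payoffs 1, 6, 11; outcome (Deluxe, X), payoffs (11, 14).
If Wexler leads: Vantage's best replies are X→Basic, Y→Plus, Z→Plus; Wexler's induced payoffs 1, 4, 7; outcome (Plus, Z), payoffs (6, 7).
Vantage gets 11 moving first and 6 moving second, so Vantage prefers to move first.

first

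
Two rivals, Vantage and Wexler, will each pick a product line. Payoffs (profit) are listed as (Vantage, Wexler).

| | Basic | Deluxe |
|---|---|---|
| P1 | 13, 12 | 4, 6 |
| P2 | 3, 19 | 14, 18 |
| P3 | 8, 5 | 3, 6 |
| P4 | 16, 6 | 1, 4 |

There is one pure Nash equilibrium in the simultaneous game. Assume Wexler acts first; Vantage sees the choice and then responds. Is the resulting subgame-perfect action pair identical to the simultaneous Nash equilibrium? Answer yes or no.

no

Solve by backward induction (Wexler leads).
- Basic: Vantage compares 13, 3, 8, 16 and picks P4; Wexler would get 6.
- Deluxe: Vantage compares 4, 14, 3, 1 and picks P2; Wexler would get 18.
Wexler's induced payoffs are 6, 18, so Wexler commits to Deluxe. Subgame-perfect outcome: (P2, Deluxe) with payoffs (14, 18).
For the simultaneous game, intersect best replies.
Vantage's best replies: Basic→P4; Deluxe→P2.
Wexler's best replies: P1→Basic; P2→Basic; P3→Deluxe; P4→Basic.
Only (P4, Basic) has each player best-responding; Nash payoffs (16, 6).
Sequential outcome (P2, Deluxe) differs from the Nash profile (P4, Basic).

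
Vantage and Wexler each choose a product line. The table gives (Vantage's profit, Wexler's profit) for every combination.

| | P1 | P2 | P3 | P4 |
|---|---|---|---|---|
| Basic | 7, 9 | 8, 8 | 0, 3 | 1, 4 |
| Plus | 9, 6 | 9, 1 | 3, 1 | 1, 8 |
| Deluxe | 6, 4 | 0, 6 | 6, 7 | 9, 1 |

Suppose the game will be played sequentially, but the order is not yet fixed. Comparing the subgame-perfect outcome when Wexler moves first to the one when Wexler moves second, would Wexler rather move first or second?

If Vantage leads: Wexler's best replies are Basic→P1, Plus→P4, Deluxe→P3; Vantage's induced payoffs 7, 1, 6; outcome (Basic, P1), payoffs (7, 9).
If Wexler leads: Vantage's best replies are P1→Plus, P2→Plus, P3→Deluxe, P4→Deluxe; Wexler's induced payoffs 6, 1, 7, 1; outcome (Deluxe, P3), payoffs (6, 7).
Wexler gets 7 moving first and 9 moving second, so Wexler prefers to move second.

second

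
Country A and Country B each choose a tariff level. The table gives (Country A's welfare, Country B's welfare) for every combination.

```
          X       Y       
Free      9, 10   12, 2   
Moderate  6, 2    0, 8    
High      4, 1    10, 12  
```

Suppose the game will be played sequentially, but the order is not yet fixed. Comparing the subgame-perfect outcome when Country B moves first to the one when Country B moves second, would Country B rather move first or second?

second

If Country A leads: Country B's best replies are Free→X, Moderate→Y, High→Y; Country A's induced payoffs 9, 0, 10; outcome (High, Y), payoffs (10, 12).
If Country B leads: Country A's best replies are X→Free, Y→Free; Country B's induced payoffs 10, 2; outcome (Free, X), payoffs (9, 10).
Country B gets 10 moving first and 12 moving second, so Country B prefers to move second.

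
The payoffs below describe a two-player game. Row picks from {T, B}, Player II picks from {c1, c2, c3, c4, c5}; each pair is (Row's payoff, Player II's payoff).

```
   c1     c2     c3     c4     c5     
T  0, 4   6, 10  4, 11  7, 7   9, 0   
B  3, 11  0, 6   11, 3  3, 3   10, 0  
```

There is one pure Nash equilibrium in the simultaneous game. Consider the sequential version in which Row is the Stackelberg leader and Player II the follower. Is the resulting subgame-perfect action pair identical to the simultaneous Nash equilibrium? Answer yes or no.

Solve by backward induction (Row leads).
- T → Player II plays c3 (best of 4, 10, 11, 7, 0); Row gets 4.
- B → Player II plays c1 (best of 11, 6, 3, 3, 0); Row gets 3.
Among 4, 3, the best is 4 at T. Subgame-perfect outcome: (T, c3) with payoffs (4, 11).
Under simultaneous play:
Row's best replies: c1→B; c2→T; c3→B; c4→T; c5→B.
Player II's best replies: T→c3; B→c1.
The unique mutual best reply is (B, c1), giving (3, 11).
Sequential outcome (T, c3) differs from the Nash profile (B, c1).

no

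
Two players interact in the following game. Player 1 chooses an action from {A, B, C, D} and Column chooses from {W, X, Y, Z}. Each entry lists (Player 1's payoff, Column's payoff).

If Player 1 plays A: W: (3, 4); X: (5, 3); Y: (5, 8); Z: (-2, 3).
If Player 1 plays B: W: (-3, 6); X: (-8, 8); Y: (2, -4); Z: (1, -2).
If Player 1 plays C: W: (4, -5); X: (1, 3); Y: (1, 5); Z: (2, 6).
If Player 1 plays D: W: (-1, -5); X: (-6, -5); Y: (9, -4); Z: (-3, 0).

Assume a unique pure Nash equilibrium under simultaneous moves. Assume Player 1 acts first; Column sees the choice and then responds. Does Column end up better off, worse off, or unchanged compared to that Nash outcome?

Work backward from Column's decision.
- A: BR = Y, leader payoff 5.
- B: BR = X, leader payoff -8.
- C: BR = Z, leader payoff 2.
- D: BR = Z, leader payoff -3.
Maximizing over 5, -8, 2, -3, Player 1 chooses A. Subgame-perfect outcome: (A, Y) with payoffs (5, 8).
Now find the simultaneous Nash equilibrium.
Player 1's best replies: W→C; X→A; Y→D; Z→C.
Column's best replies: A→Y; B→X; C→Z; D→Z.
The unique mutual best reply is (C, Z), giving (2, 6).
Column earns 8 sequentially versus 6 at the Nash outcome: better off.

better off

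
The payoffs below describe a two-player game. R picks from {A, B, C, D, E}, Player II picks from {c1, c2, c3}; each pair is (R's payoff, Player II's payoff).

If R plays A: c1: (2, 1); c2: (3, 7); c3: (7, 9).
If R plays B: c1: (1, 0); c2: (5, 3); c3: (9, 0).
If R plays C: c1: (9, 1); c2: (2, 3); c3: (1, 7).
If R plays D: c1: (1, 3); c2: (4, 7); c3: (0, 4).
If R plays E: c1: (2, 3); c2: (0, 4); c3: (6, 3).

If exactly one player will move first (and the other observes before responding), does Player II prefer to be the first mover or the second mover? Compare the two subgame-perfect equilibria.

If R leads: Player II's best replies are A→c3, B→c2, C→c3, D→c2, E→c2; R's induced payoffs 7, 5, 1, 4, 0; outcome (A, c3), payoffs (7, 9).
If Player II leads: R's best replies are c1→C, c2→B, c3→B; Player II's induced payoffs 1, 3, 0; outcome (B, c2), payoffs (5, 3).
Player II gets 3 moving first and 9 moving second, so Player II prefers to move second.

second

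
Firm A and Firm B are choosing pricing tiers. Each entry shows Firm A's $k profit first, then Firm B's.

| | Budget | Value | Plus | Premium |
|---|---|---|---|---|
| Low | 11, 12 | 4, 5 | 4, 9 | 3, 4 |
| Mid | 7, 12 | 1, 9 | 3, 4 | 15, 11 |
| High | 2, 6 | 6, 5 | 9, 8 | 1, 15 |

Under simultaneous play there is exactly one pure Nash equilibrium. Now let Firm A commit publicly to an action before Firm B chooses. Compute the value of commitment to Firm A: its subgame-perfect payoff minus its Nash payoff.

0

Solve by backward induction (Firm A leads).
- Low → Firm B plays Budget (best of 12, 5, 9, 4); Firm A gets 11.
- Mid → Firm B plays Budget (best of 12, 9, 4, 11); Firm A gets 7.
- High → Firm B plays Premium (best of 6, 5, 8, 15); Firm A gets 1.
Maximizing over 11, 7, 1, Firm A chooses Low. Subgame-perfect outcome: (Low, Budget) with payoffs (11, 12).
Under simultaneous play:
Firm A's best replies: Budget→Low; Value→High; Plus→High; Premium→Mid.
Firm B's best replies: Low→Budget; Mid→Budget; High→Premium.
Only (Low, Budget) has each player best-responding; Nash payoffs (11, 12).
Firm A's commitment gain: 11 − 11 = 0.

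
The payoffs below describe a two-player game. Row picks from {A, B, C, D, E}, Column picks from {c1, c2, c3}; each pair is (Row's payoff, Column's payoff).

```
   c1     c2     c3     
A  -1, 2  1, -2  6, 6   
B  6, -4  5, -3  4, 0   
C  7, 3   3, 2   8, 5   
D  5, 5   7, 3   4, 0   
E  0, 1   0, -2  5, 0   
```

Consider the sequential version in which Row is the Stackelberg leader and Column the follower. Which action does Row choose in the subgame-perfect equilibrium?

Work backward from Column's decision.
- A: BR = c3, leader payoff 6.
- B: BR = c3, leader payoff 4.
- C: BR = c3, leader payoff 8.
- D: BR = c1, leader payoff 5.
- E: BR = c1, leader payoff 0.
Row's induced payoffs are 6, 4, 8, 5, 0, so Row commits to C. Subgame-perfect outcome: (C, c3) with payoffs (8, 5).

C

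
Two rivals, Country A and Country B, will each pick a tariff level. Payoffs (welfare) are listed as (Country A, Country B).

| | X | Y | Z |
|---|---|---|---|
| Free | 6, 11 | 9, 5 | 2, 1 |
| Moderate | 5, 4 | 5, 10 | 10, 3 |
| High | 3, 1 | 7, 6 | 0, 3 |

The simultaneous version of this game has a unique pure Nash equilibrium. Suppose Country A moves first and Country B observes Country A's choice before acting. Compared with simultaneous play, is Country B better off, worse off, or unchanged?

worse off

Backward induction with Country A moving first.
- Free: BR = X, leader payoff 6.
- Moderate: BR = Y, leader payoff 5.
- High: BR = Y, leader payoff 7.
Country A's induced payoffs are 6, 5, 7, so Country A commits to High. Subgame-perfect outcome: (High, Y) with payoffs (7, 6).
Now find the simultaneous Nash equilibrium.
Country A's best replies: X→Free; Y→Free; Z→Moderate.
Country B's best replies: Free→X; Moderate→Y; High→Y.
The unique mutual best reply is (Free, X), giving (6, 11).
Country B earns 6 sequentially versus 11 at the Nash outcome: worse off.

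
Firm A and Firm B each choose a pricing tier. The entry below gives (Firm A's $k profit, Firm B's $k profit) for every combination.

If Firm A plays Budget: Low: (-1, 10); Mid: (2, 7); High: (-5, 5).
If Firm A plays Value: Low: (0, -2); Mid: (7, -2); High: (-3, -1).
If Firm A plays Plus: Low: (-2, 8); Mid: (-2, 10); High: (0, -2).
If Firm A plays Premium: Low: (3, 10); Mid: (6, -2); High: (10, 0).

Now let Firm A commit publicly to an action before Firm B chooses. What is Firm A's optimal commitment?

Firm B best-responds to each possible Firm A move:
- Budget → Firm B plays Low (best of 10, 7, 5); Firm A gets -1.
- Value → Firm B plays High (best of -2, -2, -1); Firm A gets -3.
- Plus → Firm B plays Mid (best of 8, 10, -2); Firm A gets -2.
- Premium → Firm B plays Low (best of 10, -2, 0); Firm A gets 3.
Maximizing over -1, -3, -2, 3, Firm A chooses Premium. Subgame-perfect outcome: (Premium, Low) with payoffs (3, 10).

Premium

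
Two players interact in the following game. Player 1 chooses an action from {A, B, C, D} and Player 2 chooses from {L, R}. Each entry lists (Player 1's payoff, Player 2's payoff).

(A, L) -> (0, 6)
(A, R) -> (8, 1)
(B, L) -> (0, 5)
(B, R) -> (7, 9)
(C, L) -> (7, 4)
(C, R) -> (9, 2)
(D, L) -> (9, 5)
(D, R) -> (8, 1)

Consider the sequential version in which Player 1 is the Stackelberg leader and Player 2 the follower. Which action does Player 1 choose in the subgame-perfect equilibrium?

Solve by backward induction (Player 1 leads).
- A: Player 2 compares 6, 1 and picks L; Player 1 would get 0.
- B: Player 2 compares 5, 9 and picks R; Player 1 would get 7.
- C: Player 2 compares 4, 2 and picks L; Player 1 would get 7.
- D: Player 2 compares 5, 1 and picks L; Player 1 would get 9.
Maximizing over 0, 7, 7, 9, Player 1 chooses D. Subgame-perfect outcome: (D, L) with payoffs (9, 5).

D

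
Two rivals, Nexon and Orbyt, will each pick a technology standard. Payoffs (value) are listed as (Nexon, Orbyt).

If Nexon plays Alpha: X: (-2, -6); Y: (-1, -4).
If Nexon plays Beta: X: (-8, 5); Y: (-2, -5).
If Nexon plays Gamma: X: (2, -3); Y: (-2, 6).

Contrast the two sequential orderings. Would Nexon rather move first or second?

If Nexon leads: Orbyt's best replies are Alpha→Y, Beta→X, Gamma→Y; Nexon's induced payoffs -1, -8, -2; outcome (Alpha, Y), payoffs (-1, -4).
If Orbyt leads: Nexon's best replies are X→Gamma, Y→Alpha; Orbyt's induced payoffs -3, -4; outcome (Gamma, X), payoffs (2, -3).
Nexon gets -1 moving first and 2 moving second, so Nexon prefers to move second.

second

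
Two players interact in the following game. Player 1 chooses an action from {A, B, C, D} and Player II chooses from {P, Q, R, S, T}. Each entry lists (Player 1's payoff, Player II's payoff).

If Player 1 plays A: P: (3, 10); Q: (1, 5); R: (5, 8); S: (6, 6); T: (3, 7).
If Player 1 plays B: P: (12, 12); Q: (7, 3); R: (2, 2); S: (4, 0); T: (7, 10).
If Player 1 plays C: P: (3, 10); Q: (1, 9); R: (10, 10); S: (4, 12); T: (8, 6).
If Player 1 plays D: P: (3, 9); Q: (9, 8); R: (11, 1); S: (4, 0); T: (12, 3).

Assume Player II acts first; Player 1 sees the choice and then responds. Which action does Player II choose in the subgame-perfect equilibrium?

Work backward from Player 1's decision.
- P: Player 1 compares 3, 12, 3, 3 and picks B; Player II would get 12.
- Q: Player 1 compares 1, 7, 1, 9 and picks D; Player II would get 8.
- R: Player 1 compares 5, 2, 10, 11 and picks D; Player II would get 1.
- S: Player 1 compares 6, 4, 4, 4 and picks A; Player II would get 6.
- T: Player 1 compares 3, 7, 8, 12 and picks D; Player II would get 3.
Player II's induced payoffs are 12, 8, 1, 6, 3, so Player II commits to P. Subgame-perfect outcome: (B, P) with payoffs (12, 12).

P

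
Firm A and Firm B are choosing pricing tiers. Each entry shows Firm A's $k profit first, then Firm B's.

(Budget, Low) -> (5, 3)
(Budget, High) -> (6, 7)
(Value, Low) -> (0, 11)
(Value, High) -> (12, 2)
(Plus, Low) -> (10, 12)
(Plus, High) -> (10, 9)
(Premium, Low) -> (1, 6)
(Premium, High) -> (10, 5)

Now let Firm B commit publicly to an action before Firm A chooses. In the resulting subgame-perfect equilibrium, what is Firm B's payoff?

12

Firm A best-responds to each possible Firm B move:
- Low: Firm A compares 5, 0, 10, 1 and picks Plus; Firm B would get 12.
- High: Firm A compares 6, 12, 10, 10 and picks Value; Firm B would get 2.
Among 12, 2, the best is 12 at Low. Subgame-perfect outcome: (Plus, Low) with payoffs (10, 12).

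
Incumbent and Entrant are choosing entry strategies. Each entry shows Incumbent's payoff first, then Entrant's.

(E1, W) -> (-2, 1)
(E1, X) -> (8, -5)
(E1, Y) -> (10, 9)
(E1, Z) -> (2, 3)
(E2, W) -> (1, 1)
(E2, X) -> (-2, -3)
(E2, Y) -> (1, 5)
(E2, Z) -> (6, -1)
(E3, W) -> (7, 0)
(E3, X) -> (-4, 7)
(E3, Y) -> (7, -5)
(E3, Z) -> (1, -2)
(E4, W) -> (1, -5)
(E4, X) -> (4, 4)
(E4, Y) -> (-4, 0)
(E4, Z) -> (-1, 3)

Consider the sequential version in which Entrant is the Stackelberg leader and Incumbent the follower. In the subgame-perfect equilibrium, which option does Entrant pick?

Y

Solve by backward induction (Entrant leads).
- W → Incumbent plays E3 (best of -2, 1, 7, 1); Entrant gets 0.
- X → Incumbent plays E1 (best of 8, -2, -4, 4); Entrant gets -5.
- Y → Incumbent plays E1 (best of 10, 1, 7, -4); Entrant gets 9.
- Z → Incumbent plays E2 (best of 2, 6, 1, -1); Entrant gets -1.
Entrant's induced payoffs are 0, -5, 9, -1, so Entrant commits to Y. Subgame-perfect outcome: (E1, Y) with payoffs (10, 9).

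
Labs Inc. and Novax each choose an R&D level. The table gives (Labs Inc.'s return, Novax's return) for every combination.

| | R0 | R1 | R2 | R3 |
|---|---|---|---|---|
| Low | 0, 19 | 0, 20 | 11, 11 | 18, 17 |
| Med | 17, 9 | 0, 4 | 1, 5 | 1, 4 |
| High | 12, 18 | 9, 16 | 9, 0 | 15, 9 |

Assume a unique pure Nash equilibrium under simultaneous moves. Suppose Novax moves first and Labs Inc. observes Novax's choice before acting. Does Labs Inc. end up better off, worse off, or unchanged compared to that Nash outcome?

better off

Backward induction with Novax moving first.
- R0: Labs Inc. compares 0, 17, 12 and picks Med; Novax would get 9.
- R1: Labs Inc. compares 0, 0, 9 and picks High; Novax would get 16.
- R2: Labs Inc. compares 11, 1, 9 and picks Low; Novax would get 11.
- R3: Labs Inc. compares 18, 1, 15 and picks Low; Novax would get 17.
Among 9, 16, 11, 17, the best is 17 at R3. Subgame-perfect outcome: (Low, R3) with payoffs (18, 17).
Now find the simultaneous Nash equilibrium.
Labs Inc.'s best replies: R0→Med; R1→High; R2→Low; R3→Low.
Novax's best replies: Low→R1; Med→R0; High→R0.
The unique mutual best reply is (Med, R0), giving (17, 9).
Labs Inc. earns 18 sequentially versus 17 at the Nash outcome: better off.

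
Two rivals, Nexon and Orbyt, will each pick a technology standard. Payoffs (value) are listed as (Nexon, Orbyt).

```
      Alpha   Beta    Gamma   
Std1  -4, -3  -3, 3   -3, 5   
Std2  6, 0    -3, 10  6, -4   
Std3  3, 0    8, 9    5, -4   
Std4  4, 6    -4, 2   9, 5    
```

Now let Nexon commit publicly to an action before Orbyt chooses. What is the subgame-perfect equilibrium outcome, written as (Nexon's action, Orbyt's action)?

Work backward from Orbyt's decision.
- Std1 → Orbyt plays Gamma (best of -3, 3, 5); Nexon gets -3.
- Std2 → Orbyt plays Beta (best of 0, 10, -4); Nexon gets -3.
- Std3 → Orbyt plays Beta (best of 0, 9, -4); Nexon gets 8.
- Std4 → Orbyt plays Alpha (best of 6, 2, 5); Nexon gets 4.
Maximizing over -3, -3, 8, 4, Nexon chooses Std3. Subgame-perfect outcome: (Std3, Beta) with payoffs (8, 9).

(Std3, Beta)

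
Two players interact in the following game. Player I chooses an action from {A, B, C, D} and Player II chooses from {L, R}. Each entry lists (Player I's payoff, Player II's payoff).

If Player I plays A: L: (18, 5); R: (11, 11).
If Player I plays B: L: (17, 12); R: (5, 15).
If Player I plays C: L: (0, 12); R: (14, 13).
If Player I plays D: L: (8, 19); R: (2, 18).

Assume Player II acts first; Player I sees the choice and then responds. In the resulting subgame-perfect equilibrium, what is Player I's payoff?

14

Solve by backward induction (Player II leads).
- L → Player I plays A (best of 18, 17, 0, 8); Player II gets 5.
- R → Player I plays C (best of 11, 5, 14, 2); Player II gets 13.
Among 5, 13, the best is 13 at R. Subgame-perfect outcome: (C, R) with payoffs (14, 13).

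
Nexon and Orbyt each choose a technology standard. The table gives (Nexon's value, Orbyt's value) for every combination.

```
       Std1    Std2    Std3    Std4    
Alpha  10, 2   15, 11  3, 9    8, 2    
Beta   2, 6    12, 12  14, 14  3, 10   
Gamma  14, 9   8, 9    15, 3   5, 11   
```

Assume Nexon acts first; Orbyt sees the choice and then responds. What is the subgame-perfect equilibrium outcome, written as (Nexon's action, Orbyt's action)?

(Alpha, Std2)

Backward induction with Nexon moving first.
- Alpha: BR = Std2, leader payoff 15.
- Beta: BR = Std3, leader payoff 14.
- Gamma: BR = Std4, leader payoff 5.
Among 15, 14, 5, the best is 15 at Alpha. Subgame-perfect outcome: (Alpha, Std2) with payoffs (15, 11).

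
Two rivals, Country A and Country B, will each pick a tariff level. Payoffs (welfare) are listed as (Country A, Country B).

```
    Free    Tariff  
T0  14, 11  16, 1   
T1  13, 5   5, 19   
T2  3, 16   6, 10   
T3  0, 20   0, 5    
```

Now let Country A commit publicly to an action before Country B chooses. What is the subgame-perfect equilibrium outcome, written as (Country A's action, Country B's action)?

Country B best-responds to each possible Country A move:
- T0: BR = Free, leader payoff 14.
- T1: BR = Tariff, leader payoff 5.
- T2: BR = Free, leader payoff 3.
- T3: BR = Free, leader payoff 0.
Country A's induced payoffs are 14, 5, 3, 0, so Country A commits to T0. Subgame-perfect outcome: (T0, Free) with payoffs (14, 11).

(T0, Free)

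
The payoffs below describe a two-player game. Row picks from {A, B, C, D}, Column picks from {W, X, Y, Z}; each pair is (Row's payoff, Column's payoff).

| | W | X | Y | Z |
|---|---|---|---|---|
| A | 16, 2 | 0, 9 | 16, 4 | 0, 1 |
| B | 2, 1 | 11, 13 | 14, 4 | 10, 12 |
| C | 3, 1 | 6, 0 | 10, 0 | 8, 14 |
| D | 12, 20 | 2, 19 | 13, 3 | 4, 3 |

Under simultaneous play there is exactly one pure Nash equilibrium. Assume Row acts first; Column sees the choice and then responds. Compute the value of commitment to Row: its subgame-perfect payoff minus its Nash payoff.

1

Column best-responds to each possible Row move:
- A: Column compares 2, 9, 4, 1 and picks X; Row would get 0.
- B: Column compares 1, 13, 4, 12 and picks X; Row would get 11.
- C: Column compares 1, 0, 0, 14 and picks Z; Row would get 8.
- D: Column compares 20, 19, 3, 3 and picks W; Row would get 12.
Row's induced payoffs are 0, 11, 8, 12, so Row commits to D. Subgame-perfect outcome: (D, W) with payoffs (12, 20).
Now find the simultaneous Nash equilibrium.
Row's best replies: W→A; X→B; Y→A; Z→B.
Column's best replies: A→X; B→X; C→Z; D→W.
The unique mutual best reply is (B, X), giving (11, 13).
Row's commitment gain: 12 − 11 = 1.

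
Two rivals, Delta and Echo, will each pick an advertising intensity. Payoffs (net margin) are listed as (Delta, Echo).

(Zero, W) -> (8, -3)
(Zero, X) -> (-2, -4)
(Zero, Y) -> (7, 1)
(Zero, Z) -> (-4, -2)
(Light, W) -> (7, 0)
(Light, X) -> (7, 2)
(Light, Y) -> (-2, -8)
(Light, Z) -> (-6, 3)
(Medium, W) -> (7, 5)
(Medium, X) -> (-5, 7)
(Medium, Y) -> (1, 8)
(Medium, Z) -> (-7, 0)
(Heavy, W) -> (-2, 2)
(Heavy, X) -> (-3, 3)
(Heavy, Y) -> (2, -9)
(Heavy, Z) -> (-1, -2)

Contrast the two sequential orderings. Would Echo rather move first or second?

first

If Delta leads: Echo's best replies are Zero→Y, Light→Z, Medium→Y, Heavy→X; Delta's induced payoffs 7, -6, 1, -3; outcome (Zero, Y), payoffs (7, 1).
If Echo leads: Delta's best replies are W→Zero, X→Light, Y→Zero, Z→Heavy; Echo's induced payoffs -3, 2, 1, -2; outcome (Light, X), payoffs (7, 2).
Echo gets 2 moving first and 1 moving second, so Echo prefers to move first.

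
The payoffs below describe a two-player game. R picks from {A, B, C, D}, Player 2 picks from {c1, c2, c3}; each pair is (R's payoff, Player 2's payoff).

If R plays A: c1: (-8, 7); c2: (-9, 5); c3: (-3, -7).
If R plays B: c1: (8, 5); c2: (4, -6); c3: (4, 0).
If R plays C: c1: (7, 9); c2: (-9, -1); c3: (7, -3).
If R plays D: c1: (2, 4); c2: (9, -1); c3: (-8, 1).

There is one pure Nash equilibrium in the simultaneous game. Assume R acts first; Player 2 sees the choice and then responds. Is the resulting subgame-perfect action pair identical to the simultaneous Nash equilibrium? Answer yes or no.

yes

Backward induction with R moving first.
- A: BR = c1, leader payoff -8.
- B: BR = c1, leader payoff 8.
- C: BR = c1, leader payoff 7.
- D: BR = c1, leader payoff 2.
Among -8, 8, 7, 2, the best is 8 at B. Subgame-perfect outcome: (B, c1) with payoffs (8, 5).
Now find the simultaneous Nash equilibrium.
R's best replies: c1→B; c2→D; c3→C.
Player 2's best replies: A→c1; B→c1; C→c1; D→c1.
Only (B, c1) has each player best-responding; Nash payoffs (8, 5).
Sequential outcome (B, c1) coincides with the Nash profile (B, c1).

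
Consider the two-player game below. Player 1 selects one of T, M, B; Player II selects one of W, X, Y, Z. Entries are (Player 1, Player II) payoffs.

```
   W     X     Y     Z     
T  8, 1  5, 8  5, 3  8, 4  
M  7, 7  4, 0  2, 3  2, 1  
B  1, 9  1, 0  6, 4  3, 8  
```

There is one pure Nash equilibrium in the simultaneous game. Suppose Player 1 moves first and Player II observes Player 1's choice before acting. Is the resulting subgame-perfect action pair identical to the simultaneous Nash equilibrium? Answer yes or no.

Player II best-responds to each possible Player 1 move:
- T → Player II plays X (best of 1, 8, 3, 4); Player 1 gets 5.
- M → Player II plays W (best of 7, 0, 3, 1); Player 1 gets 7.
- B → Player II plays W (best of 9, 0, 4, 8); Player 1 gets 1.
Maximizing over 5, 7, 1, Player 1 chooses M. Subgame-perfect outcome: (M, W) with payoffs (7, 7).
For the simultaneous game, intersect best replies.
Player 1's best replies: W→T; X→T; Y→B; Z→T.
Player II's best replies: T→X; M→W; B→W.
Only (T, X) has each player best-responding; Nash payoffs (5, 8).
Sequential outcome (M, W) differs from the Nash profile (T, X).

no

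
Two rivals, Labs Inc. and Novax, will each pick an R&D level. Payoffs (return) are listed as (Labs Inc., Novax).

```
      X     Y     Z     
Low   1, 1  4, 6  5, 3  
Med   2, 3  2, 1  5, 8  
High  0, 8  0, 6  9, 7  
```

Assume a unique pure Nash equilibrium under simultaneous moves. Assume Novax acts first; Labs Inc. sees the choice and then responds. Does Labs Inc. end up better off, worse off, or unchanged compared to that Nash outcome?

better off

Solve by backward induction (Novax leads).
- X: BR = Med, leader payoff 3.
- Y: BR = Low, leader payoff 6.
- Z: BR = High, leader payoff 7.
Among 3, 6, 7, the best is 7 at Z. Subgame-perfect outcome: (High, Z) with payoffs (9, 7).
Now find the simultaneous Nash equilibrium.
Labs Inc.'s best replies: X→Med; Y→Low; Z→High.
Novax's best replies: Low→Y; Med→Z; High→X.
The unique mutual best reply is (Low, Y), giving (4, 6).
Labs Inc. earns 9 sequentially versus 4 at the Nash outcome: better off.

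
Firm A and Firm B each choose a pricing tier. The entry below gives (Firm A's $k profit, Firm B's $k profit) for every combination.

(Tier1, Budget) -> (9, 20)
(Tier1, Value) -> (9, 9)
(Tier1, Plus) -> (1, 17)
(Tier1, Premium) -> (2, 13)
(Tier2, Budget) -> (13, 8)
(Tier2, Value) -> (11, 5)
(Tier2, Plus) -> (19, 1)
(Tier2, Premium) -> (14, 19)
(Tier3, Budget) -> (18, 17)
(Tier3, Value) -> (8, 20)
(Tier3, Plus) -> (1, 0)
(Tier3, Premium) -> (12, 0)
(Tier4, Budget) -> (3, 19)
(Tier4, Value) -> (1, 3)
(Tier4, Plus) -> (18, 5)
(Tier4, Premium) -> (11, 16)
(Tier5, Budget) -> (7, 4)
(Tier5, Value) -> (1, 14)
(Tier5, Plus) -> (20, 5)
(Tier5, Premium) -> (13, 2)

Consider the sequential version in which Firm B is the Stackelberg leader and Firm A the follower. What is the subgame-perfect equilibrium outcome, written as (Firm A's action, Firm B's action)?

Backward induction with Firm B moving first.
- Budget: BR = Tier3, leader payoff 17.
- Value: BR = Tier2, leader payoff 5.
- Plus: BR = Tier5, leader payoff 5.
- Premium: BR = Tier2, leader payoff 19.
Firm B's induced payoffs are 17, 5, 5, 19, so Firm B commits to Premium. Subgame-perfect outcome: (Tier2, Premium) with payoffs (14, 19).

(Tier2, Premium)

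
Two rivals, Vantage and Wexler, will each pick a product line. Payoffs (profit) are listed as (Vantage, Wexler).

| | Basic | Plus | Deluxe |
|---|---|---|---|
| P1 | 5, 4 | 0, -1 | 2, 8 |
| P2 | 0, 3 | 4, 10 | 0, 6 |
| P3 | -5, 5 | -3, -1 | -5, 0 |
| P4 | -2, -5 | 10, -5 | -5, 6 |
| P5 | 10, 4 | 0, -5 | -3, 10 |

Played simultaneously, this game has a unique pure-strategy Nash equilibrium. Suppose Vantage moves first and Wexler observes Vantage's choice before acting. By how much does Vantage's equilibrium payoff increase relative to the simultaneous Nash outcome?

Work backward from Wexler's decision.
- P1: Wexler compares 4, -1, 8 and picks Deluxe; Vantage would get 2.
- P2: Wexler compares 3, 10, 6 and picks Plus; Vantage would get 4.
- P3: Wexler compares 5, -1, 0 and picks Basic; Vantage would get -5.
- P4: Wexler compares -5, -5, 6 and picks Deluxe; Vantage would get -5.
- P5: Wexler compares 4, -5, 10 and picks Deluxe; Vantage would get -3.
Maximizing over 2, 4, -5, -5, -3, Vantage chooses P2. Subgame-perfect outcome: (P2, Plus) with payoffs (4, 10).
For the simultaneous game, intersect best replies.
Vantage's best replies: Basic→P5; Plus→P4; Deluxe→P1.
Wexler's best replies: P1→Deluxe; P2→Plus; P3→Basic; P4→Deluxe; P5→Deluxe.
Only (P1, Deluxe) has each player best-responding; Nash payoffs (2, 8).
Vantage's commitment gain: 4 − 2 = 2.

2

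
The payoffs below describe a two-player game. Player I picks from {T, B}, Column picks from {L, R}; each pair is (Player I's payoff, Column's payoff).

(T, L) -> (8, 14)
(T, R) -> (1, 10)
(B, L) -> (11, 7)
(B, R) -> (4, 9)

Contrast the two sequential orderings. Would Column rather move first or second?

If Player I leads: Column's best replies are T→L, B→R; Player I's induced payoffs 8, 4; outcome (T, L), payoffs (8, 14).
If Column leads: Player I's best replies are L→B, R→B; Column's induced payoffs 7, 9; outcome (B, R), payoffs (4, 9).
Column gets 9 moving first and 14 moving second, so Column prefers to move second.

second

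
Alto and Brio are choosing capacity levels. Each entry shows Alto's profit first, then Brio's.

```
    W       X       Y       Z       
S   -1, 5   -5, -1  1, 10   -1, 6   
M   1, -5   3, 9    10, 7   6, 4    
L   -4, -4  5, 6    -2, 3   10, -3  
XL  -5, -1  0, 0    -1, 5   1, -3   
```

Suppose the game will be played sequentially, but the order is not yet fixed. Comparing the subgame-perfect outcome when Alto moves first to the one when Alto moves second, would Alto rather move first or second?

second

If Alto leads: Brio's best replies are S→Y, M→X, L→X, XL→Y; Alto's induced payoffs 1, 3, 5, -1; outcome (L, X), payoffs (5, 6).
If Brio leads: Alto's best replies are W→M, X→L, Y→M, Z→L; Brio's induced payoffs -5, 6, 7, -3; outcome (M, Y), payoffs (10, 7).
Alto gets 5 moving first and 10 moving second, so Alto prefers to move second.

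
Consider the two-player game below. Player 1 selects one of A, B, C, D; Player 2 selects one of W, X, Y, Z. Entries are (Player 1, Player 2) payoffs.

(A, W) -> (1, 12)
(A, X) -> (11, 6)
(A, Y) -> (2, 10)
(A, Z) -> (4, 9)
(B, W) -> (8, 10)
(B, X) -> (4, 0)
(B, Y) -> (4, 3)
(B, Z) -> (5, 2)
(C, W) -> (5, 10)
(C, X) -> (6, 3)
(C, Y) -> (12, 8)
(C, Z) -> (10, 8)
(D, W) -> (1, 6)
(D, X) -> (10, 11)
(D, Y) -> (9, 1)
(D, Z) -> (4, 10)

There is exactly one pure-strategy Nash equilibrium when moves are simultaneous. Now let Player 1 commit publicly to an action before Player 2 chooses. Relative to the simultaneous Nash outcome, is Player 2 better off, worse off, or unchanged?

better off

Work backward from Player 2's decision.
- A: BR = W, leader payoff 1.
- B: BR = W, leader payoff 8.
- C: BR = W, leader payoff 5.
- D: BR = X, leader payoff 10.
Among 1, 8, 5, 10, the best is 10 at D. Subgame-perfect outcome: (D, X) with payoffs (10, 11).
Now find the simultaneous Nash equilibrium.
Player 1's best replies: W→B; X→A; Y→C; Z→C.
Player 2's best replies: A→W; B→W; C→W; D→X.
The unique mutual best reply is (B, W), giving (8, 10).
Player 2 earns 11 sequentially versus 10 at the Nash outcome: better off.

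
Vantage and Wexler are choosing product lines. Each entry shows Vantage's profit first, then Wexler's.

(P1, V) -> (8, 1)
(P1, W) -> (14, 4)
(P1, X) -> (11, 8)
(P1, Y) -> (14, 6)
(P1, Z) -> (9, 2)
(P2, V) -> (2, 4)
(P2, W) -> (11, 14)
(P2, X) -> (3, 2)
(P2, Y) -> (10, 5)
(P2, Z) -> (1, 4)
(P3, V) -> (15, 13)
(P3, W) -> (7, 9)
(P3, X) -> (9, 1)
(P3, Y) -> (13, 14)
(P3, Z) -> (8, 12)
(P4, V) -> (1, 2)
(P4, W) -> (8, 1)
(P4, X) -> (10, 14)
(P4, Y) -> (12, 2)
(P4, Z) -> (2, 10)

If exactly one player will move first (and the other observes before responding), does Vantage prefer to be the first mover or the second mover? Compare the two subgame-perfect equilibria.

If Vantage leads: Wexler's best replies are P1→X, P2→W, P3→Y, P4→X; Vantage's induced payoffs 11, 11, 13, 10; outcome (P3, Y), payoffs (13, 14).
If Wexler leads: Vantage's best replies are V→P3, W→P1, X→P1, Y→P1, Z→P1; Wexler's induced payoffs 13, 4, 8, 6, 2; outcome (P3, V), payoffs (15, 13).
Vantage gets 13 moving first and 15 moving second, so Vantage prefers to move second.

second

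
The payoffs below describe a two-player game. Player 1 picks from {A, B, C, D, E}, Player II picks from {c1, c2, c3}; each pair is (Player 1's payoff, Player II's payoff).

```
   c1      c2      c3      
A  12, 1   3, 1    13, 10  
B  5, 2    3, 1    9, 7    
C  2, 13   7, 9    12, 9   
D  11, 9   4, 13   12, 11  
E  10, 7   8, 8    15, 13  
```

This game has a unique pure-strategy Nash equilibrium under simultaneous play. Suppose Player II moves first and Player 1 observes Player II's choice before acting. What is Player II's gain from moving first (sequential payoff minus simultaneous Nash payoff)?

Backward induction with Player II moving first.
- c1: Player 1 compares 12, 5, 2, 11, 10 and picks A; Player II would get 1.
- c2: Player 1 compares 3, 3, 7, 4, 8 and picks E; Player II would get 8.
- c3: Player 1 compares 13, 9, 12, 12, 15 and picks E; Player II would get 13.
Player II's induced payoffs are 1, 8, 13, so Player II commits to c3. Subgame-perfect outcome: (E, c3) with payoffs (15, 13).
For the simultaneous game, intersect best replies.
Player 1's best replies: c1→A; c2→E; c3→E.
Player II's best replies: A→c3; B→c3; C→c1; D→c2; E→c3.
The unique mutual best reply is (E, c3), giving (15, 13).
Player II's commitment gain: 13 − 13 = 0.

0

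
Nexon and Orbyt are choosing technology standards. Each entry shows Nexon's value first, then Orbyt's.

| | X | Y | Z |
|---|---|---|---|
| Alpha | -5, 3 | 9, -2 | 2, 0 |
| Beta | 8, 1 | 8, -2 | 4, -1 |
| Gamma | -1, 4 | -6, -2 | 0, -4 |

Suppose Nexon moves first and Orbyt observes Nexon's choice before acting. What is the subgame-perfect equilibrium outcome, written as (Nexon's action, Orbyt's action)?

(Beta, X)

Solve by backward induction (Nexon leads).
- Alpha: Orbyt compares 3, -2, 0 and picks X; Nexon would get -5.
- Beta: Orbyt compares 1, -2, -1 and picks X; Nexon would get 8.
- Gamma: Orbyt compares 4, -2, -4 and picks X; Nexon would get -1.
Nexon's induced payoffs are -5, 8, -1, so Nexon commits to Beta. Subgame-perfect outcome: (Beta, X) with payoffs (8, 1).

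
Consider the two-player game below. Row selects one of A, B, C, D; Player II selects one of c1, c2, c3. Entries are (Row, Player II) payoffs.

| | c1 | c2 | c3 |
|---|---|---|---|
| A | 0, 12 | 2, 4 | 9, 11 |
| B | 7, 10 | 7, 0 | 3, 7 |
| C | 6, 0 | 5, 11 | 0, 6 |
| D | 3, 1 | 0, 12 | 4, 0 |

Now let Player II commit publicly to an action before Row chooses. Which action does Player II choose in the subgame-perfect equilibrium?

Solve by backward induction (Player II leads).
- c1 → Row plays B (best of 0, 7, 6, 3); Player II gets 10.
- c2 → Row plays B (best of 2, 7, 5, 0); Player II gets 0.
- c3 → Row plays A (best of 9, 3, 0, 4); Player II gets 11.
Player II's induced payoffs are 10, 0, 11, so Player II commits to c3. Subgame-perfect outcome: (A, c3) with payoffs (9, 11).

c3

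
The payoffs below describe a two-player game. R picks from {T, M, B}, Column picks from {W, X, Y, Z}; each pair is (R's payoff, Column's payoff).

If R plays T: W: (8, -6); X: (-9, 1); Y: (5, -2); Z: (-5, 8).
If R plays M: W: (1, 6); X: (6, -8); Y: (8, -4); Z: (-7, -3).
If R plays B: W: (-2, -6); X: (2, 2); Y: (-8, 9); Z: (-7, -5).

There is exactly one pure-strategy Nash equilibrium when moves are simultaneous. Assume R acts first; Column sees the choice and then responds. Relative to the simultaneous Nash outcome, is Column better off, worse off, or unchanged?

worse off

Backward induction with R moving first.
- T: Column compares -6, 1, -2, 8 and picks Z; R would get -5.
- M: Column compares 6, -8, -4, -3 and picks W; R would get 1.
- B: Column compares -6, 2, 9, -5 and picks Y; R would get -8.
Maximizing over -5, 1, -8, R chooses M. Subgame-perfect outcome: (M, W) with payoffs (1, 6).
For the simultaneous game, intersect best replies.
R's best replies: W→T; X→M; Y→M; Z→T.
Column's best replies: T→Z; M→W; B→Y.
The unique mutual best reply is (T, Z), giving (-5, 8).
Column earns 6 sequentially versus 8 at the Nash outcome: worse off.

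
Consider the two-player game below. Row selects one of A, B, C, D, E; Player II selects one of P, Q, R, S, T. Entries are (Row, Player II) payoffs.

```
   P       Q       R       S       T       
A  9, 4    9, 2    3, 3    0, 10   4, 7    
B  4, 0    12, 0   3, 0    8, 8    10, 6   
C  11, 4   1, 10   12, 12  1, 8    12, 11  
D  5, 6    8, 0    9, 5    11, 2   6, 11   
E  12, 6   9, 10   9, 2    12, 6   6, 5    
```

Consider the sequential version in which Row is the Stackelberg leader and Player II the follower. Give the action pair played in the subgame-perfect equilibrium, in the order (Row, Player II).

Solve by backward induction (Row leads).
- A → Player II plays S (best of 4, 2, 3, 10, 7); Row gets 0.
- B → Player II plays S (best of 0, 0, 0, 8, 6); Row gets 8.
- C → Player II plays R (best of 4, 10, 12, 8, 11); Row gets 12.
- D → Player II plays T (best of 6, 0, 5, 2, 11); Row gets 6.
- E → Player II plays Q (best of 6, 10, 2, 6, 5); Row gets 9.
Maximizing over 0, 8, 12, 6, 9, Row chooses C. Subgame-perfect outcome: (C, R) with payoffs (12, 12).

(C, R)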